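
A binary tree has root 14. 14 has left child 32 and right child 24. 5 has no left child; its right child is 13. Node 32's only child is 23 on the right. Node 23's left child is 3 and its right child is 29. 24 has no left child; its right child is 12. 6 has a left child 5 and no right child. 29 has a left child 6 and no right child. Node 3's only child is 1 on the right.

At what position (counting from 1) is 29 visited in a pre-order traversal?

6

Pre-order visits the node, then its left subtree, then its right subtree.
Visit 14.
At 14: go left to 32.
  Visit 32.
  At 32: no left child.
  At 32: go right to 23.
    Visit 23.
    At 23: go left to 3.
      Visit 3.
      At 3: no left child.
      At 3: go right to 1.
        1 is a leaf — visit 1.
    At 23: go right to 29.
      Visit 29.
      At 29: go left to 6.
        Visit 6.
        At 6: go left to 5.
          Visit 5.
          At 5: no left child.
          At 5: go right to 13.
            13 is a leaf — visit 13.
        At 6: no right child.
      At 29: no right child.
At 14: go right to 24.
  Visit 24.
  At 24: no left child.
  At 24: go right to 12.
    12 is a leaf — visit 12.
Full pre-order sequence: 14, 32, 23, 3, 1, 29, 6, 5, 13, 24, 12.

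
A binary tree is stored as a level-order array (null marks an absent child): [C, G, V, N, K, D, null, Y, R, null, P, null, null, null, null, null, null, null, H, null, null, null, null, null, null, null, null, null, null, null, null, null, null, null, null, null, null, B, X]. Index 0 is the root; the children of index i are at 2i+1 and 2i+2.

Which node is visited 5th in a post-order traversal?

R

Post-order visits the left subtree, then the right subtree, then the node.
At C: go left to G.
  At G: go left to N.
    At N: go left to Y.
      Y is a leaf — visit Y.
    At N: go right to R.
      At R: no left child.
      At R: go right to H.
        At H: go left to B.
          B is a leaf — visit B.
        At H: go right to X.
          X is a leaf — visit X.
        Visit H.
      Visit R.
    Visit N.
  At G: go right to K.
    At K: no left child.
    At K: go right to P.
      P is a leaf — visit P.
    Visit K.
  Visit G.
At C: go right to V.
  At V: go left to D.
    D is a leaf — visit D.
  At V: no right child.
  Visit V.
Visit C.
Full post-order sequence: Y, B, X, H, R, N, P, K, G, D, V, C.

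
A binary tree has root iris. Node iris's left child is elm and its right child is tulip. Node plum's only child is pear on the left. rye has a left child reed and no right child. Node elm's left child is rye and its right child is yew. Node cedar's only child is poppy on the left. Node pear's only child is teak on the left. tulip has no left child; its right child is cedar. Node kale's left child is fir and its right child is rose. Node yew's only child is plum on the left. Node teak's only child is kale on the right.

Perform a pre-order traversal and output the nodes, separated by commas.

iris, elm, rye, reed, yew, plum, pear, teak, kale, fir, rose, tulip, cedar, poppy

Pre-order visits the node, then its left subtree, then its right subtree.
Visit iris.
At iris: go left to elm.
  Visit elm.
  At elm: go left to rye.
    Visit rye.
    At rye: go left to reed.
      reed is a leaf — visit reed.
    At rye: no right child.
  At elm: go right to yew.
    Visit yew.
    At yew: go left to plum.
      Visit plum.
      At plum: go left to pear.
        Visit pear.
        At pear: go left to teak.
          Visit teak.
          At teak: no left child.
          At teak: go right to kale.
            Visit kale.
            At kale: go left to fir.
              fir is a leaf — visit fir.
            At kale: go right to rose.
              rose is a leaf — visit rose.
        At pear: no right child.
      At plum: no right child.
    At yew: no right child.
At iris: go right to tulip.
  Visit tulip.
  At tulip: no left child.
  At tulip: go right to cedar.
    Visit cedar.
    At cedar: go left to poppy.
      poppy is a leaf — visit poppy.
    At cedar: no right child.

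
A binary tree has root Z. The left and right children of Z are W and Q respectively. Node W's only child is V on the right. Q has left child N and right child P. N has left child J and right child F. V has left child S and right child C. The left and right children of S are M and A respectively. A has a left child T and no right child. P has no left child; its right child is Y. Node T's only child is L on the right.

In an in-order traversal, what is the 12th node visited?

In-order visits the left subtree, then the node, then the right subtree.
At Z: go left to W.
  At W: no left child.
  Visit W.
  At W: go right to V.
    At V: go left to S.
      At S: go left to M.
        M is a leaf — visit M.
      Visit S.
      At S: go right to A.
        At A: go left to T.
          At T: no left child.
          Visit T.
          At T: go right to L.
            L is a leaf — visit L.
        Visit A.
        At A: no right child.
    Visit V.
    At V: go right to C.
      C is a leaf — visit C.
Visit Z.
At Z: go right to Q.
  At Q: go left to N.
    At N: go left to J.
      J is a leaf — visit J.
    Visit N.
    At N: go right to F.
      F is a leaf — visit F.
  Visit Q.
  At Q: go right to P.
    At P: no left child.
    Visit P.
    At P: go right to Y.
      Y is a leaf — visit Y.
Full in-order sequence: W, M, S, T, L, A, V, C, Z, J, N, F, Q, P, Y.

F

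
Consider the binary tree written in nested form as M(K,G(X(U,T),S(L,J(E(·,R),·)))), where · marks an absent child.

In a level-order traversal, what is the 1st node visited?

M

Level-order visits nodes level by level from the root, left to right within each level.
Level 0: M
Level 1: K, G
Level 2: X, S
Level 3: U, T, L, J
Level 4: E
Level 5: R
Full level-order sequence: M, K, G, X, S, U, T, L, J, E, R.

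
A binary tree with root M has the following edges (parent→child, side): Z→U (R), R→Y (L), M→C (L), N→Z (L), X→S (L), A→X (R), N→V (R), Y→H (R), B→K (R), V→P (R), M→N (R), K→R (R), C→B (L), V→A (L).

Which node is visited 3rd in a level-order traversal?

N

Level-order visits nodes level by level from the root, left to right within each level.
Level 0: M
Level 1: C, N
Level 2: B, Z, V
Level 3: K, U, A, P
Level 4: R, X
Level 5: Y, S
Level 6: H
Full level-order sequence: M, C, N, B, Z, V, K, U, A, P, R, X, Y, S, H.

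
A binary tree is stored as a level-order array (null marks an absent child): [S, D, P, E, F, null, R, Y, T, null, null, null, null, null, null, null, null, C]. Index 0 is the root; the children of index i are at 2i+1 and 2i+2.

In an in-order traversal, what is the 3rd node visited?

In-order visits the left subtree, then the node, then the right subtree.
At S: go left to D.
  At D: go left to E.
    At E: go left to Y.
      Y is a leaf — visit Y.
    Visit E.
    At E: go right to T.
      At T: go left to C.
        C is a leaf — visit C.
      Visit T.
      At T: no right child.
  Visit D.
  At D: go right to F.
    F is a leaf — visit F.
Visit S.
At S: go right to P.
  At P: no left child.
  Visit P.
  At P: go right to R.
    R is a leaf — visit R.
Full in-order sequence: Y, E, C, T, D, F, S, P, R.

C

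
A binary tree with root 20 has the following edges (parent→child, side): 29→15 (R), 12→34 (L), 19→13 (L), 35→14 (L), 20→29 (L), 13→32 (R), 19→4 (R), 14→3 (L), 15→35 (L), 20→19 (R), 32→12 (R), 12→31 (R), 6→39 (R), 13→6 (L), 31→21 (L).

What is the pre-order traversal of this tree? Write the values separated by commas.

Pre-order visits the node, then its left subtree, then its right subtree.
Visit 20.
At 20: go left to 29.
  Visit 29.
  At 29: no left child.
  At 29: go right to 15.
    Visit 15.
    At 15: go left to 35.
      Visit 35.
      At 35: go left to 14.
        Visit 14.
        At 14: go left to 3.
          3 is a leaf — visit 3.
        At 14: no right child.
      At 35: no right child.
    At 15: no right child.
At 20: go right to 19.
  Visit 19.
  At 19: go left to 13.
    Visit 13.
    At 13: go left to 6.
      Visit 6.
      At 6: no left child.
      At 6: go right to 39.
        39 is a leaf — visit 39.
    At 13: go right to 32.
      Visit 32.
      At 32: no left child.
      At 32: go right to 12.
        Visit 12.
        At 12: go left to 34.
          34 is a leaf — visit 34.
        At 12: go right to 31.
          Visit 31.
          At 31: go left to 21.
            21 is a leaf — visit 21.
          At 31: no right child.
  At 19: go right to 4.
    4 is a leaf — visit 4.

20, 29, 15, 35, 14, 3, 19, 13, 6, 39, 32, 12, 34, 31, 21, 4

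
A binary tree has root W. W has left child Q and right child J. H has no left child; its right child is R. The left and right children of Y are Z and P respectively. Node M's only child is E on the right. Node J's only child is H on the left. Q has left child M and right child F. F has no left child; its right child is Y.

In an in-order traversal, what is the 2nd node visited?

In-order visits the left subtree, then the node, then the right subtree.
At W: go left to Q.
  At Q: go left to M.
    At M: no left child.
    Visit M.
    At M: go right to E.
      E is a leaf — visit E.
  Visit Q.
  At Q: go right to F.
    At F: no left child.
    Visit F.
    At F: go right to Y.
      At Y: go left to Z.
        Z is a leaf — visit Z.
      Visit Y.
      At Y: go right to P.
        P is a leaf — visit P.
Visit W.
At W: go right to J.
  At J: go left to H.
    At H: no left child.
    Visit H.
    At H: go right to R.
      R is a leaf — visit R.
  Visit J.
  At J: no right child.
Full in-order sequence: M, E, Q, F, Z, Y, P, W, H, R, J.

E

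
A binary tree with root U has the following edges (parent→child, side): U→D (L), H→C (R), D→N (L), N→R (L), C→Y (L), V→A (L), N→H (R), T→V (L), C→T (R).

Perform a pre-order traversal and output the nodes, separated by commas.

Pre-order visits the node, then its left subtree, then its right subtree.
Visit U.
At U: go left to D.
  Visit D.
  At D: go left to N.
    Visit N.
    At N: go left to R.
      R is a leaf — visit R.
    At N: go right to H.
      Visit H.
      At H: no left child.
      At H: go right to C.
        Visit C.
        At C: go left to Y.
          Y is a leaf — visit Y.
        At C: go right to T.
          Visit T.
          At T: go left to V.
            Visit V.
            At V: go left to A.
              A is a leaf — visit A.
            At V: no right child.
          At T: no right child.
  At D: no right child.
At U: no right child.

U, D, N, R, H, C, Y, T, V, A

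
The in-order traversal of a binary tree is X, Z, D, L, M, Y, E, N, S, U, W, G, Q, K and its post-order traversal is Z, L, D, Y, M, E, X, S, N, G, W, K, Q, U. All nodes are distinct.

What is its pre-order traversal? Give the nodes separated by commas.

The last element of post-order is the root; it splits in-order into left and right subtrees.
Root U: left subtree has 9 nodes {X, Z, D, L, M, Y, E, N, S}, right has 4 {W, G, Q, K}.
  Root N: left subtree has 7 nodes {X, Z, D, L, M, Y, E}, right has 1 {S}.
    Root X: left subtree has 0 nodes { }, right has 6 {Z, D, L, M, Y, E}.
      Root E: left subtree has 5 nodes {Z, D, L, M, Y}, right has 0 { }.
        Root M: left subtree has 3 nodes {Z, D, L}, right has 1 {Y}.
          Root D: left subtree has 1 node {Z}, right has 1 {L}.
  Root Q: left subtree has 2 nodes {W, G}, right has 1 {K}.
    Root W: left subtree has 0 nodes { }, right has 1 {G}.

U, N, X, E, M, D, Z, L, Y, S, Q, W, G, K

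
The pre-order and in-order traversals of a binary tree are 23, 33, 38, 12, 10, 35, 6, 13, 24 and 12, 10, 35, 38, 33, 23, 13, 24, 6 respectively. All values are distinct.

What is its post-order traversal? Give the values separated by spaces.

The first element of pre-order is the root; it splits in-order into left and right subtrees.
Root 23: left subtree has 5 nodes {12, 10, 35, 38, 33}, right has 3 {13, 24, 6}.
  Root 33: left subtree has 4 nodes {12, 10, 35, 38}, right has 0 { }.
    Root 38: left subtree has 3 nodes {12, 10, 35}, right has 0 { }.
      Root 12: left subtree has 0 nodes { }, right has 2 {10, 35}.
        Root 10: left subtree has 0 nodes { }, right has 1 {35}.
  Root 6: left subtree has 2 nodes {13, 24}, right has 0 { }.
    Root 13: left subtree has 0 nodes { }, right has 1 {24}.

35 10 12 38 33 24 13 6 23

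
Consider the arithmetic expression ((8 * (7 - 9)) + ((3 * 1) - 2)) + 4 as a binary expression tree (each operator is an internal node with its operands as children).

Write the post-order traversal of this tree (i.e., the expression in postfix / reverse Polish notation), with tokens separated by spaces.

8 7 9 - * 3 1 * 2 - + 4 +

Post-order on an expression tree gives postfix notation: for each operator, emit left operand, right operand, then the operator.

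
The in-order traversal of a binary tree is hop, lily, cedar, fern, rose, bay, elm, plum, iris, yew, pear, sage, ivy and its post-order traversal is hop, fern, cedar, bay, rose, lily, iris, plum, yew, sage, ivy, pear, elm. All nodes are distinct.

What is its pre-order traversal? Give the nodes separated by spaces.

The last element of post-order is the root; it splits in-order into left and right subtrees.
Root elm: left subtree has 6 nodes {hop, lily, cedar, fern, rose, bay}, right has 6 {plum, iris, yew, pear, sage, ivy}.
  Root lily: left subtree has 1 node {hop}, right has 4 {cedar, fern, rose, bay}.
    Root rose: left subtree has 2 nodes {cedar, fern}, right has 1 {bay}.
      Root cedar: left subtree has 0 nodes { }, right has 1 {fern}.
  Root pear: left subtree has 3 nodes {plum, iris, yew}, right has 2 {sage, ivy}.
    Root yew: left subtree has 2 nodes {plum, iris}, right has 0 { }.
      Root plum: left subtree has 0 nodes { }, right has 1 {iris}.
    Root ivy: left subtree has 1 node {sage}, right has 0 { }.

elm lily hop rose cedar fern bay pear yew plum iris ivy sage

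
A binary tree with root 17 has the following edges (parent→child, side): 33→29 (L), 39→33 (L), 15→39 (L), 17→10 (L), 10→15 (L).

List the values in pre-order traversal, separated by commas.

17, 10, 15, 39, 33, 29

Pre-order visits the node, then its left subtree, then its right subtree.
Visit 17.
At 17: go left to 10.
  Visit 10.
  At 10: go left to 15.
    Visit 15.
    At 15: go left to 39.
      Visit 39.
      At 39: go left to 33.
        Visit 33.
        At 33: go left to 29.
          29 is a leaf — visit 29.
        At 33: no right child.
      At 39: no right child.
    At 15: no right child.
  At 10: no right child.
At 17: no right child.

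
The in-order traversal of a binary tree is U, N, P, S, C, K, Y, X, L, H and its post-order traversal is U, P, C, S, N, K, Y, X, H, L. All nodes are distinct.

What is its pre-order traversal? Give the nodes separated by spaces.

The last element of post-order is the root; it splits in-order into left and right subtrees.
Root L: left subtree has 8 nodes {U, N, P, S, C, K, Y, X}, right has 1 {H}.
  Root X: left subtree has 7 nodes {U, N, P, S, C, K, Y}, right has 0 { }.
    Root Y: left subtree has 6 nodes {U, N, P, S, C, K}, right has 0 { }.
      Root K: left subtree has 5 nodes {U, N, P, S, C}, right has 0 { }.
        Root N: left subtree has 1 node {U}, right has 3 {P, S, C}.
          Root S: left subtree has 1 node {P}, right has 1 {C}.

L X Y K N U S P C H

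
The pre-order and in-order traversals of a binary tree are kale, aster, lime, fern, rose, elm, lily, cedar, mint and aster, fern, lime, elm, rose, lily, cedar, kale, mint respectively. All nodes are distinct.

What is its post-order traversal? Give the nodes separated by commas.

The first element of pre-order is the root; it splits in-order into left and right subtrees.
Root kale: left subtree has 7 nodes {aster, fern, lime, elm, rose, lily, cedar}, right has 1 {mint}.
  Root aster: left subtree has 0 nodes { }, right has 6 {fern, lime, elm, rose, lily, cedar}.
    Root lime: left subtree has 1 node {fern}, right has 4 {elm, rose, lily, cedar}.
      Root rose: left subtree has 1 node {elm}, right has 2 {lily, cedar}.
        Root lily: left subtree has 0 nodes { }, right has 1 {cedar}.

fern, elm, cedar, lily, rose, lime, aster, mint, kale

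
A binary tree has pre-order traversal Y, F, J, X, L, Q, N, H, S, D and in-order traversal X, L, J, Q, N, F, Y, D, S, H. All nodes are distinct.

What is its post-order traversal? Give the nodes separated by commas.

The first element of pre-order is the root; it splits in-order into left and right subtrees.
Root Y: left subtree has 6 nodes {X, L, J, Q, N, F}, right has 3 {D, S, H}.
  Root F: left subtree has 5 nodes {X, L, J, Q, N}, right has 0 { }.
    Root J: left subtree has 2 nodes {X, L}, right has 2 {Q, N}.
      Root X: left subtree has 0 nodes { }, right has 1 {L}.
      Root Q: left subtree has 0 nodes { }, right has 1 {N}.
  Root H: left subtree has 2 nodes {D, S}, right has 0 { }.
    Root S: left subtree has 1 node {D}, right has 0 { }.

L, X, N, Q, J, F, D, S, H, Y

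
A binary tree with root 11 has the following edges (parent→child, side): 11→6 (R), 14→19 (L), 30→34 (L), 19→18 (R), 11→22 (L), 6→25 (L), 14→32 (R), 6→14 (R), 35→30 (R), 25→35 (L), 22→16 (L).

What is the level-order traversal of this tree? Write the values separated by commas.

Level-order visits nodes level by level from the root, left to right within each level.
Level 0: 11
Level 1: 22, 6
Level 2: 16, 25, 14
Level 3: 35, 19, 32
Level 4: 30, 18
Level 5: 34

11, 22, 6, 16, 25, 14, 35, 19, 32, 30, 18, 34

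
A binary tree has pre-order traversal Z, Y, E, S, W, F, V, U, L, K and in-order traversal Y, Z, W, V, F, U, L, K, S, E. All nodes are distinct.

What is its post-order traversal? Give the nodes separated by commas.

The first element of pre-order is the root; it splits in-order into left and right subtrees.
Root Z: left subtree has 1 node {Y}, right has 8 {W, V, F, U, L, K, S, E}.
  Root E: left subtree has 7 nodes {W, V, F, U, L, K, S}, right has 0 { }.
    Root S: left subtree has 6 nodes {W, V, F, U, L, K}, right has 0 { }.
      Root W: left subtree has 0 nodes { }, right has 5 {V, F, U, L, K}.
        Root F: left subtree has 1 node {V}, right has 3 {U, L, K}.
          Root U: left subtree has 0 nodes { }, right has 2 {L, K}.
            Root L: left subtree has 0 nodes { }, right has 1 {K}.

Y, V, K, L, U, F, W, S, E, Z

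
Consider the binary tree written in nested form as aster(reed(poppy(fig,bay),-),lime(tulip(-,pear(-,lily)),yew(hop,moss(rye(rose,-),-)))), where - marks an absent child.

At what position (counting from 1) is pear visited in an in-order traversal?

7

In-order visits the left subtree, then the node, then the right subtree.
At aster: go left to reed.
  At reed: go left to poppy.
    At poppy: go left to fig.
      fig is a leaf — visit fig.
    Visit poppy.
    At poppy: go right to bay.
      bay is a leaf — visit bay.
  Visit reed.
  At reed: no right child.
Visit aster.
At aster: go right to lime.
  At lime: go left to tulip.
    At tulip: no left child.
    Visit tulip.
    At tulip: go right to pear.
      At pear: no left child.
      Visit pear.
      At pear: go right to lily.
        lily is a leaf — visit lily.
  Visit lime.
  At lime: go right to yew.
    At yew: go left to hop.
      hop is a leaf — visit hop.
    Visit yew.
    At yew: go right to moss.
      At moss: go left to rye.
        At rye: go left to rose.
          rose is a leaf — visit rose.
        Visit rye.
        At rye: no right child.
      Visit moss.
      At moss: no right child.
Full in-order sequence: fig, poppy, bay, reed, aster, tulip, pear, lily, lime, hop, yew, rose, rye, moss.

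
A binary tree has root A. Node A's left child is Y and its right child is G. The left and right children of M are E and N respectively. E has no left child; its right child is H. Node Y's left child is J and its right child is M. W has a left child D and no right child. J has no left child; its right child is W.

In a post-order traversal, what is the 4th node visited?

H

Post-order visits the left subtree, then the right subtree, then the node.
At A: go left to Y.
  At Y: go left to J.
    At J: no left child.
    At J: go right to W.
      At W: go left to D.
        D is a leaf — visit D.
      At W: no right child.
      Visit W.
    Visit J.
  At Y: go right to M.
    At M: go left to E.
      At E: no left child.
      At E: go right to H.
        H is a leaf — visit H.
      Visit E.
    At M: go right to N.
      N is a leaf — visit N.
    Visit M.
  Visit Y.
At A: go right to G.
  G is a leaf — visit G.
Visit A.
Full post-order sequence: D, W, J, H, E, N, M, Y, G, A.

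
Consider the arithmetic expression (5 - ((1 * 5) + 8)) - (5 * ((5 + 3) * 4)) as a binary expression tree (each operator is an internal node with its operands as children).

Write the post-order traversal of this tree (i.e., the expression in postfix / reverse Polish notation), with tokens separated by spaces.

Post-order on an expression tree gives postfix notation: for each operator, emit left operand, right operand, then the operator.

5 1 5 * 8 + - 5 5 3 + 4 * * -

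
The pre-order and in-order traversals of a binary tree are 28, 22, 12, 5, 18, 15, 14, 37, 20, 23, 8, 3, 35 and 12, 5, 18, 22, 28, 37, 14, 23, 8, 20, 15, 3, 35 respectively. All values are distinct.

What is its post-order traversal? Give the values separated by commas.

The first element of pre-order is the root; it splits in-order into left and right subtrees.
Root 28: left subtree has 4 nodes {12, 5, 18, 22}, right has 8 {37, 14, 23, 8, 20, 15, 3, 35}.
  Root 22: left subtree has 3 nodes {12, 5, 18}, right has 0 { }.
    Root 12: left subtree has 0 nodes { }, right has 2 {5, 18}.
      Root 5: left subtree has 0 nodes { }, right has 1 {18}.
  Root 15: left subtree has 5 nodes {37, 14, 23, 8, 20}, right has 2 {3, 35}.
    Root 14: left subtree has 1 node {37}, right has 3 {23, 8, 20}.
      Root 20: left subtree has 2 nodes {23, 8}, right has 0 { }.
        Root 23: left subtree has 0 nodes { }, right has 1 {8}.
    Root 3: left subtree has 0 nodes { }, right has 1 {35}.

18, 5, 12, 22, 37, 8, 23, 20, 14, 35, 3, 15, 28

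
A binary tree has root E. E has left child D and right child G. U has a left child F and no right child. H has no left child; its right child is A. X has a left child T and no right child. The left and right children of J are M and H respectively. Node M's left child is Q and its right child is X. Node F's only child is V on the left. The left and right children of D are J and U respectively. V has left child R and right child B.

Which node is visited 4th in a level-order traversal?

J

Level-order visits nodes level by level from the root, left to right within each level.
Level 0: E
Level 1: D, G
Level 2: J, U
Level 3: M, H, F
Level 4: Q, X, A, V
Level 5: T, R, B
Full level-order sequence: E, D, G, J, U, M, H, F, Q, X, A, V, T, R, B.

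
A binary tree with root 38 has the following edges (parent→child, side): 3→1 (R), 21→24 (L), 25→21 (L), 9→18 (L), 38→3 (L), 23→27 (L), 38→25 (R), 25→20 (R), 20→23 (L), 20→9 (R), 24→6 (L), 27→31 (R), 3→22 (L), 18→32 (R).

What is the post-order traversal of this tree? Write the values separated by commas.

Post-order visits the left subtree, then the right subtree, then the node.
At 38: go left to 3.
  At 3: go left to 22.
    22 is a leaf — visit 22.
  At 3: go right to 1.
    1 is a leaf — visit 1.
  Visit 3.
At 38: go right to 25.
  At 25: go left to 21.
    At 21: go left to 24.
      At 24: go left to 6.
        6 is a leaf — visit 6.
      At 24: no right child.
      Visit 24.
    At 21: no right child.
    Visit 21.
  At 25: go right to 20.
    At 20: go left to 23.
      At 23: go left to 27.
        At 27: no left child.
        At 27: go right to 31.
          31 is a leaf — visit 31.
        Visit 27.
      At 23: no right child.
      Visit 23.
    At 20: go right to 9.
      At 9: go left to 18.
        At 18: no left child.
        At 18: go right to 32.
          32 is a leaf — visit 32.
        Visit 18.
      At 9: no right child.
      Visit 9.
    Visit 20.
  Visit 25.
Visit 38.

22, 1, 3, 6, 24, 21, 31, 27, 23, 32, 18, 9, 20, 25, 38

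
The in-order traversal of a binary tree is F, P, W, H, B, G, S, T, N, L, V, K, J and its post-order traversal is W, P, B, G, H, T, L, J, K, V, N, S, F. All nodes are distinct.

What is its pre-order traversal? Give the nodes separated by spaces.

The last element of post-order is the root; it splits in-order into left and right subtrees.
Root F: left subtree has 0 nodes { }, right has 12 {P, W, H, B, G, S, T, N, L, V, K, J}.
  Root S: left subtree has 5 nodes {P, W, H, B, G}, right has 6 {T, N, L, V, K, J}.
    Root H: left subtree has 2 nodes {P, W}, right has 2 {B, G}.
      Root P: left subtree has 0 nodes { }, right has 1 {W}.
      Root G: left subtree has 1 node {B}, right has 0 { }.
    Root N: left subtree has 1 node {T}, right has 4 {L, V, K, J}.
      Root V: left subtree has 1 node {L}, right has 2 {K, J}.
        Root K: left subtree has 0 nodes { }, right has 1 {J}.

F S H P W G B N T V L K J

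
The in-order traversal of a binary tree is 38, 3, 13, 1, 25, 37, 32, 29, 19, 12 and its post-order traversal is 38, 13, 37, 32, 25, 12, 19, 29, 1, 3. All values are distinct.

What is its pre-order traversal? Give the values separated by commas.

The last element of post-order is the root; it splits in-order into left and right subtrees.
Root 3: left subtree has 1 node {38}, right has 8 {13, 1, 25, 37, 32, 29, 19, 12}.
  Root 1: left subtree has 1 node {13}, right has 6 {25, 37, 32, 29, 19, 12}.
    Root 29: left subtree has 3 nodes {25, 37, 32}, right has 2 {19, 12}.
      Root 25: left subtree has 0 nodes { }, right has 2 {37, 32}.
        Root 32: left subtree has 1 node {37}, right has 0 { }.
      Root 19: left subtree has 0 nodes { }, right has 1 {12}.

3, 38, 1, 13, 29, 25, 32, 37, 19, 12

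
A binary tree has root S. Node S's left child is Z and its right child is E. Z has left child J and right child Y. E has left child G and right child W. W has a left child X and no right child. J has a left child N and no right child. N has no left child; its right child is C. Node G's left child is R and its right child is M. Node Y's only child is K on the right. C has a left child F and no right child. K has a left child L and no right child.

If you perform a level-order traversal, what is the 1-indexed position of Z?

Level-order visits nodes level by level from the root, left to right within each level.
Level 0: S
Level 1: Z, E
Level 2: J, Y, G, W
Level 3: N, K, R, M, X
Level 4: C, L
Level 5: F
Full level-order sequence: S, Z, E, J, Y, G, W, N, K, R, M, X, C, L, F.

2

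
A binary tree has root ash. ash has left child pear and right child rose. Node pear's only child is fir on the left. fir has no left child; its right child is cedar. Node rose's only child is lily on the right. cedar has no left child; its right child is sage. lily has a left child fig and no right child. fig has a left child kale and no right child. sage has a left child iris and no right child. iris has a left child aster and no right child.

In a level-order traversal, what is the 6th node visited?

cedar

Level-order visits nodes level by level from the root, left to right within each level.
Level 0: ash
Level 1: pear, rose
Level 2: fir, lily
Level 3: cedar, fig
Level 4: sage, kale
Level 5: iris
Level 6: aster
Full level-order sequence: ash, pear, rose, fir, lily, cedar, fig, sage, kale, iris, aster.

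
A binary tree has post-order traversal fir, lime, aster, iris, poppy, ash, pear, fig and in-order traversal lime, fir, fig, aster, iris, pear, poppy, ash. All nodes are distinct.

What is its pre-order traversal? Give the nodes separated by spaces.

The last element of post-order is the root; it splits in-order into left and right subtrees.
Root fig: left subtree has 2 nodes {lime, fir}, right has 5 {aster, iris, pear, poppy, ash}.
  Root lime: left subtree has 0 nodes { }, right has 1 {fir}.
  Root pear: left subtree has 2 nodes {aster, iris}, right has 2 {poppy, ash}.
    Root iris: left subtree has 1 node {aster}, right has 0 { }.
    Root ash: left subtree has 1 node {poppy}, right has 0 { }.

fig lime fir pear iris aster ash poppy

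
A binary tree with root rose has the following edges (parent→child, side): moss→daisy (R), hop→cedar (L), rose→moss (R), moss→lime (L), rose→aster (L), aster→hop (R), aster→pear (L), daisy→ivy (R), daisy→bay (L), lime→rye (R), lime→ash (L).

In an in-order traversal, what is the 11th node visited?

daisy

In-order visits the left subtree, then the node, then the right subtree.
At rose: go left to aster.
  At aster: go left to pear.
    pear is a leaf — visit pear.
  Visit aster.
  At aster: go right to hop.
    At hop: go left to cedar.
      cedar is a leaf — visit cedar.
    Visit hop.
    At hop: no right child.
Visit rose.
At rose: go right to moss.
  At moss: go left to lime.
    At lime: go left to ash.
      ash is a leaf — visit ash.
    Visit lime.
    At lime: go right to rye.
      rye is a leaf — visit rye.
  Visit moss.
  At moss: go right to daisy.
    At daisy: go left to bay.
      bay is a leaf — visit bay.
    Visit daisy.
    At daisy: go right to ivy.
      ivy is a leaf — visit ivy.
Full in-order sequence: pear, aster, cedar, hop, rose, ash, lime, rye, moss, bay, daisy, ivy.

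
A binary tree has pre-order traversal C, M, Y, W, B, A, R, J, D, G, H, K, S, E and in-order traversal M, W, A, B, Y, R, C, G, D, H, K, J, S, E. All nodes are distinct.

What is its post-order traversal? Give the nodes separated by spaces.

A B W R Y M G K H D E S J C

The first element of pre-order is the root; it splits in-order into left and right subtrees.
Root C: left subtree has 6 nodes {M, W, A, B, Y, R}, right has 7 {G, D, H, K, J, S, E}.
  Root M: left subtree has 0 nodes { }, right has 5 {W, A, B, Y, R}.
    Root Y: left subtree has 3 nodes {W, A, B}, right has 1 {R}.
      Root W: left subtree has 0 nodes { }, right has 2 {A, B}.
        Root B: left subtree has 1 node {A}, right has 0 { }.
  Root J: left subtree has 4 nodes {G, D, H, K}, right has 2 {S, E}.
    Root D: left subtree has 1 node {G}, right has 2 {H, K}.
      Root H: left subtree has 0 nodes { }, right has 1 {K}.
    Root S: left subtree has 0 nodes { }, right has 1 {E}.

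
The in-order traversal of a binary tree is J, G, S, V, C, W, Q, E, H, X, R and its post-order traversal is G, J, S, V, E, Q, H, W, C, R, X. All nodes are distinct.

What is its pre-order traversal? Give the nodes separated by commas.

X, C, V, S, J, G, W, H, Q, E, R

The last element of post-order is the root; it splits in-order into left and right subtrees.
Root X: left subtree has 9 nodes {J, G, S, V, C, W, Q, E, H}, right has 1 {R}.
  Root C: left subtree has 4 nodes {J, G, S, V}, right has 4 {W, Q, E, H}.
    Root V: left subtree has 3 nodes {J, G, S}, right has 0 { }.
      Root S: left subtree has 2 nodes {J, G}, right has 0 { }.
        Root J: left subtree has 0 nodes { }, right has 1 {G}.
    Root W: left subtree has 0 nodes { }, right has 3 {Q, E, H}.
      Root H: left subtree has 2 nodes {Q, E}, right has 0 { }.
        Root Q: left subtree has 0 nodes { }, right has 1 {E}.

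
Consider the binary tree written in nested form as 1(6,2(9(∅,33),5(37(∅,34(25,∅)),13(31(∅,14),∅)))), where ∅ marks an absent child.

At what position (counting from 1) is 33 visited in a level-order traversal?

6

Level-order visits nodes level by level from the root, left to right within each level.
Level 0: 1
Level 1: 6, 2
Level 2: 9, 5
Level 3: 33, 37, 13
Level 4: 34, 31
Level 5: 25, 14
Full level-order sequence: 1, 6, 2, 9, 5, 33, 37, 13, 34, 31, 25, 14.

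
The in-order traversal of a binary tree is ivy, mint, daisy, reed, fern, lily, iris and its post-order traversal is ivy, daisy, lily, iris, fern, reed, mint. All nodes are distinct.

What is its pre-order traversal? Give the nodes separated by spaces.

mint ivy reed daisy fern iris lily

The last element of post-order is the root; it splits in-order into left and right subtrees.
Root mint: left subtree has 1 node {ivy}, right has 5 {daisy, reed, fern, lily, iris}.
  Root reed: left subtree has 1 node {daisy}, right has 3 {fern, lily, iris}.
    Root fern: left subtree has 0 nodes { }, right has 2 {lily, iris}.
      Root iris: left subtree has 1 node {lily}, right has 0 { }.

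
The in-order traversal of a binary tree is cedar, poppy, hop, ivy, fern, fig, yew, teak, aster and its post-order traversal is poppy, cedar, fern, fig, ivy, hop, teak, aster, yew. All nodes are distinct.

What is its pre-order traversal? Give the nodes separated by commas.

yew, hop, cedar, poppy, ivy, fig, fern, aster, teak

The last element of post-order is the root; it splits in-order into left and right subtrees.
Root yew: left subtree has 6 nodes {cedar, poppy, hop, ivy, fern, fig}, right has 2 {teak, aster}.
  Root hop: left subtree has 2 nodes {cedar, poppy}, right has 3 {ivy, fern, fig}.
    Root cedar: left subtree has 0 nodes { }, right has 1 {poppy}.
    Root ivy: left subtree has 0 nodes { }, right has 2 {fern, fig}.
      Root fig: left subtree has 1 node {fern}, right has 0 { }.
  Root aster: left subtree has 1 node {teak}, right has 0 { }.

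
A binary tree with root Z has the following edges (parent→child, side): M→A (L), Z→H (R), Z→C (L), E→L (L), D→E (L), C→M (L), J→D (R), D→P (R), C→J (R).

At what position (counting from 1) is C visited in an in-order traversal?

In-order visits the left subtree, then the node, then the right subtree.
At Z: go left to C.
  At C: go left to M.
    At M: go left to A.
      A is a leaf — visit A.
    Visit M.
    At M: no right child.
  Visit C.
  At C: go right to J.
    At J: no left child.
    Visit J.
    At J: go right to D.
      At D: go left to E.
        At E: go left to L.
          L is a leaf — visit L.
        Visit E.
        At E: no right child.
      Visit D.
      At D: go right to P.
        P is a leaf — visit P.
Visit Z.
At Z: go right to H.
  H is a leaf — visit H.
Full in-order sequence: A, M, C, J, L, E, D, P, Z, H.

3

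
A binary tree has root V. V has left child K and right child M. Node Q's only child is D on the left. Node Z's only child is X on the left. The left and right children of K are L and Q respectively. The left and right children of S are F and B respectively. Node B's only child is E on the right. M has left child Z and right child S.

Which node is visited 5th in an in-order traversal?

V

In-order visits the left subtree, then the node, then the right subtree.
At V: go left to K.
  At K: go left to L.
    L is a leaf — visit L.
  Visit K.
  At K: go right to Q.
    At Q: go left to D.
      D is a leaf — visit D.
    Visit Q.
    At Q: no right child.
Visit V.
At V: go right to M.
  At M: go left to Z.
    At Z: go left to X.
      X is a leaf — visit X.
    Visit Z.
    At Z: no right child.
  Visit M.
  At M: go right to S.
    At S: go left to F.
      F is a leaf — visit F.
    Visit S.
    At S: go right to B.
      At B: no left child.
      Visit B.
      At B: go right to E.
        E is a leaf — visit E.
Full in-order sequence: L, K, D, Q, V, X, Z, M, F, S, B, E.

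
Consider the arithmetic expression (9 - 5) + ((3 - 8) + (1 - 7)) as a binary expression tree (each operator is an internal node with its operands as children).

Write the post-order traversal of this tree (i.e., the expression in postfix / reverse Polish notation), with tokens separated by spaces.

Post-order on an expression tree gives postfix notation: for each operator, emit left operand, right operand, then the operator.

9 5 - 3 8 - 1 7 - + +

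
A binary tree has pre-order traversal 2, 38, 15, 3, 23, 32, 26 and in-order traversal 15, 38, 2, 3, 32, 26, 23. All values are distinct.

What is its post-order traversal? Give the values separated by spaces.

The first element of pre-order is the root; it splits in-order into left and right subtrees.
Root 2: left subtree has 2 nodes {15, 38}, right has 4 {3, 32, 26, 23}.
  Root 38: left subtree has 1 node {15}, right has 0 { }.
  Root 3: left subtree has 0 nodes { }, right has 3 {32, 26, 23}.
    Root 23: left subtree has 2 nodes {32, 26}, right has 0 { }.
      Root 32: left subtree has 0 nodes { }, right has 1 {26}.

15 38 26 32 23 3 2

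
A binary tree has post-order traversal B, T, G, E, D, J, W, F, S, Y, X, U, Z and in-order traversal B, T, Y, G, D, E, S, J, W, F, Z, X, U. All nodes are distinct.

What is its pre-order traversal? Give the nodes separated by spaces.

The last element of post-order is the root; it splits in-order into left and right subtrees.
Root Z: left subtree has 10 nodes {B, T, Y, G, D, E, S, J, W, F}, right has 2 {X, U}.
  Root Y: left subtree has 2 nodes {B, T}, right has 7 {G, D, E, S, J, W, F}.
    Root T: left subtree has 1 node {B}, right has 0 { }.
    Root S: left subtree has 3 nodes {G, D, E}, right has 3 {J, W, F}.
      Root D: left subtree has 1 node {G}, right has 1 {E}.
      Root F: left subtree has 2 nodes {J, W}, right has 0 { }.
        Root W: left subtree has 1 node {J}, right has 0 { }.
  Root U: left subtree has 1 node {X}, right has 0 { }.

Z Y T B S D G E F W J U X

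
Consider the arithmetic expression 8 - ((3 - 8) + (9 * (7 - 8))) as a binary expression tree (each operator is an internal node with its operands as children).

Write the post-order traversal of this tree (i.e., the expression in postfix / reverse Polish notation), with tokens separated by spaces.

Post-order on an expression tree gives postfix notation: for each operator, emit left operand, right operand, then the operator.

8 3 8 - 9 7 8 - * + -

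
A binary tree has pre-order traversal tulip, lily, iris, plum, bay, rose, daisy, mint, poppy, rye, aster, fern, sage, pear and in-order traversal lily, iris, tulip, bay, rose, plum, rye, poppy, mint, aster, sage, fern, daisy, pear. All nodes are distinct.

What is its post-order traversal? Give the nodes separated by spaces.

The first element of pre-order is the root; it splits in-order into left and right subtrees.
Root tulip: left subtree has 2 nodes {lily, iris}, right has 11 {bay, rose, plum, rye, poppy, mint, aster, sage, fern, daisy, pear}.
  Root lily: left subtree has 0 nodes { }, right has 1 {iris}.
  Root plum: left subtree has 2 nodes {bay, rose}, right has 8 {rye, poppy, mint, aster, sage, fern, daisy, pear}.
    Root bay: left subtree has 0 nodes { }, right has 1 {rose}.
    Root daisy: left subtree has 6 nodes {rye, poppy, mint, aster, sage, fern}, right has 1 {pear}.
      Root mint: left subtree has 2 nodes {rye, poppy}, right has 3 {aster, sage, fern}.
        Root poppy: left subtree has 1 node {rye}, right has 0 { }.
        Root aster: left subtree has 0 nodes { }, right has 2 {sage, fern}.
          Root fern: left subtree has 1 node {sage}, right has 0 { }.

iris lily rose bay rye poppy sage fern aster mint pear daisy plum tulip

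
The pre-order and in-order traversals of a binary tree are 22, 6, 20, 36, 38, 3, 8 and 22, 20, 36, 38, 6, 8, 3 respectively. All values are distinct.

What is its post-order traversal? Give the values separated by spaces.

38 36 20 8 3 6 22

The first element of pre-order is the root; it splits in-order into left and right subtrees.
Root 22: left subtree has 0 nodes { }, right has 6 {20, 36, 38, 6, 8, 3}.
  Root 6: left subtree has 3 nodes {20, 36, 38}, right has 2 {8, 3}.
    Root 20: left subtree has 0 nodes { }, right has 2 {36, 38}.
      Root 36: left subtree has 0 nodes { }, right has 1 {38}.
    Root 3: left subtree has 1 node {8}, right has 0 { }.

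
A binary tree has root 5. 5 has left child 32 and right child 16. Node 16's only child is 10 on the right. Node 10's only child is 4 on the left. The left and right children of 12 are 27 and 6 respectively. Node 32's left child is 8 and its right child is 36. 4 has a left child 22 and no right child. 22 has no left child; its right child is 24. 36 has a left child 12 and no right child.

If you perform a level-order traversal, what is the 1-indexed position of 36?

5

Level-order visits nodes level by level from the root, left to right within each level.
Level 0: 5
Level 1: 32, 16
Level 2: 8, 36, 10
Level 3: 12, 4
Level 4: 27, 6, 22
Level 5: 24
Full level-order sequence: 5, 32, 16, 8, 36, 10, 12, 4, 27, 6, 22, 24.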